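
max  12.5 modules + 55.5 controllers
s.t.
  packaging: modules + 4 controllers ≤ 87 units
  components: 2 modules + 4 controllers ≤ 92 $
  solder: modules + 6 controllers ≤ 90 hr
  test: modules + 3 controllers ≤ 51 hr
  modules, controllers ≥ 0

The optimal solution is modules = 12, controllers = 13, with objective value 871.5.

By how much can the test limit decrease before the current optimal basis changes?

6

Binding constraints: solder, test. The basis is B = [[1,6],[1,3]] with det -3.
Per unit decrease in test, x* moves by d = (-2, 0.3333).
The basis stays optimal until modules reaches 0; allowable decrease = 6 hr.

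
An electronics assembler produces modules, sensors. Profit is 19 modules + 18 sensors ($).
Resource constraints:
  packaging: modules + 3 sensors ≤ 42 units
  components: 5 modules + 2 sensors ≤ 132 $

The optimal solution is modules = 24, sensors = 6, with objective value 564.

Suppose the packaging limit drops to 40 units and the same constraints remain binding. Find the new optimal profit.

Both packaging and components are binding at x*.
The binding rows give the dual system: 1·y_packaging + 5·y_components = 19 and 3·y_packaging + 2·y_components = 18.
→ y_packaging = 4 and y_components = 3.
Δz = y_packaging·Δb = 4 × (-2) = -8, so new z* = 564 − 8 = 556.

556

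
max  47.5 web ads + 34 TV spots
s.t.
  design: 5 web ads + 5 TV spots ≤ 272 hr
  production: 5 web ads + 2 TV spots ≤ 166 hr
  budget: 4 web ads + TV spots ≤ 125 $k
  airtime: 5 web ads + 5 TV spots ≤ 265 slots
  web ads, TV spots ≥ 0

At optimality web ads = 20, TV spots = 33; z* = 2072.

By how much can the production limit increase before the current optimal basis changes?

Binding constraints: production, airtime. The basis is B = [[5,2],[5,5]] with det 15.
Per unit increase in production, x* moves by d = (0.3333, -0.3333).
The basis stays optimal until budget becomes binding; allowable increase = 12 hr.

12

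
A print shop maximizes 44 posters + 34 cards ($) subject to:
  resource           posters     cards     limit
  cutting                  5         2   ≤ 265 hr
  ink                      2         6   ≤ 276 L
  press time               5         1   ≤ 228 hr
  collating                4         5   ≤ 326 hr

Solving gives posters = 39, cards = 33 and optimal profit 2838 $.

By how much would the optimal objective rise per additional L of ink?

Check each constraint at x*: cutting 261/265 (slack 4); ink 276/276 (tight); press time 228/228 (tight); collating 321/326 (slack 5).
By complementary slackness, y = 0 for the non-binding constraints.
Dual feasibility on the basic columns requires 2·y_ink + 5·y_press time = 44, 6·y_ink + 1·y_press time = 34.
This yields shadow prices y_ink = 4.5, y_press time = 7.
Shadow price of ink = 4.5.

4.5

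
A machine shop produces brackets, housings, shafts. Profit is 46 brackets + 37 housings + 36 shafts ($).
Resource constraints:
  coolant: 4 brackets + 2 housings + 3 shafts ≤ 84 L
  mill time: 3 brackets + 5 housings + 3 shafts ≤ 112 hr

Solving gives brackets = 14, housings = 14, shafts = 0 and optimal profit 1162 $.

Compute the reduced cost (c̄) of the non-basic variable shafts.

-1.5

Check each constraint at x*: coolant 84/84 (tight); mill time 112/112 (tight).
The binding rows give the dual system: 4·y_coolant + 3·y_mill time = 46 and 2·y_coolant + 5·y_mill time = 37.
This yields shadow prices y_coolant = 8.5, y_mill time = 4.
Reduced cost of shafts: c₃ − yᵀa₃ = 36 − (8.5·3 + 4·3) = 36 − 37.5 = -1.5.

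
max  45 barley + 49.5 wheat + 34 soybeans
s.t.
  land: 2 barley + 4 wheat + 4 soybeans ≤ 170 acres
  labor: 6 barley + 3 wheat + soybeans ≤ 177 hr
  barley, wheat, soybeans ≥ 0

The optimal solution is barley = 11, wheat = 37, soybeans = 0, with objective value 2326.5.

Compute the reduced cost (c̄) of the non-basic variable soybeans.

At the optimum: land uses 170 of 170 (binding); labor uses 177 of 177 (binding).
Dual feasibility on the basic columns requires 2·y_land + 6·y_labor = 45, 4·y_land + 3·y_labor = 49.5.
→ y_land = 9 and y_labor = 4.5.
Reduced cost of soybeans: c₃ − yᵀa₃ = 34 − (9·4 + 4.5·1) = 34 − 40.5 = -6.5.

-6.5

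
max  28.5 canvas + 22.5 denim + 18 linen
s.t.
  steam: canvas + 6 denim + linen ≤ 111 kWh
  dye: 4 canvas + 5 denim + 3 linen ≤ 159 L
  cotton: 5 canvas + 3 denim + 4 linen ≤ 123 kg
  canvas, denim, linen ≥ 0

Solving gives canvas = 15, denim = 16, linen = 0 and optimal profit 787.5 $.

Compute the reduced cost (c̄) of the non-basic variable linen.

-5

Check each constraint at x*: steam 111/111 (tight); dye 140/159 (slack 19); cotton 123/123 (tight).
Slack constraints have shadow price 0 (complementary slackness).
From A_Bᵀ y = c: 1·y_steam + 5·y_cotton = 28.5; 6·y_steam + 3·y_cotton = 22.5.
This yields shadow prices y_steam = 1, y_cotton = 5.5.
Reduced cost of linen: c₃ − yᵀa₃ = 18 − (1·1 + 5.5·4) = 18 − 23 = -5.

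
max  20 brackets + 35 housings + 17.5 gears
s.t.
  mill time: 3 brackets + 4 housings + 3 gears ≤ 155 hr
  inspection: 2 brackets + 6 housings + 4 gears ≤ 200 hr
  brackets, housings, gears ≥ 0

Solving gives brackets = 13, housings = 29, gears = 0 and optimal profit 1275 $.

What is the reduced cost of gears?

Check each constraint at x*: mill time 155/155 (tight); inspection 200/200 (tight).
The binding rows give the dual system: 3·y_mill time + 2·y_inspection = 20 and 4·y_mill time + 6·y_inspection = 35.
Solving: y_mill time = 5, y_inspection = 2.5.
Reduced cost of gears: c₃ − yᵀa₃ = 17.5 − (5·3 + 2.5·4) = 17.5 − 25 = -7.5.

-7.5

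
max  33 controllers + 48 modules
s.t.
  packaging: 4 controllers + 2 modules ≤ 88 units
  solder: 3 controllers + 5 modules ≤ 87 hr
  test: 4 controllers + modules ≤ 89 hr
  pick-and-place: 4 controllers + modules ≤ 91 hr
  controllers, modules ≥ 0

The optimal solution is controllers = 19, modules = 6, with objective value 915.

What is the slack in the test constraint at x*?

test used = 4·19 + 1·6 = 82; slack = 89 − 82 = 7.

7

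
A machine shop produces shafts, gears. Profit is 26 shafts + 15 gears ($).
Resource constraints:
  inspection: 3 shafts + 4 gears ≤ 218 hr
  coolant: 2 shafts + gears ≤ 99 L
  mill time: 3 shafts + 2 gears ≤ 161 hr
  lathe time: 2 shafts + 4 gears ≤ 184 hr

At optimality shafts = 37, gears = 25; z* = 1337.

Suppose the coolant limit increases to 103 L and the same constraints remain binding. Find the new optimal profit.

Check each constraint at x*: inspection 211/218 (slack 7); coolant 99/99 (tight); mill time 161/161 (tight); lathe time 174/184 (slack 10).
By complementary slackness, y = 0 for the non-binding constraints.
The binding rows give the dual system: 2·y_coolant + 3·y_mill time = 26 and 1·y_coolant + 2·y_mill time = 15.
Solving: y_coolant = 7, y_mill time = 4.
Δz = y_coolant·Δb = 7 × (4) = 28, so new z* = 1337 + 28 = 1365.

1365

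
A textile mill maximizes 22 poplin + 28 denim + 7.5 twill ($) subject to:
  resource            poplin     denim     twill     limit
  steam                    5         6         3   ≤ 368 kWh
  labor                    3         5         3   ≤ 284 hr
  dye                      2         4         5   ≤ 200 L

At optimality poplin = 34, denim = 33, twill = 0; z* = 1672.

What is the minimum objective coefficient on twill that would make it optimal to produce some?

17

Check each constraint at x*: steam 368/368 (tight); labor 267/284 (slack 17); dye 200/200 (tight).
Since labor is not tight, its dual is 0.
From A_Bᵀ y = c: 5·y_steam + 2·y_dye = 22; 6·y_steam + 4·y_dye = 28.
→ y_steam = 4 and y_dye = 1.
twill enters the basis when its profit ≥ yᵀa₃ = 4·3 + 1·5 = 17.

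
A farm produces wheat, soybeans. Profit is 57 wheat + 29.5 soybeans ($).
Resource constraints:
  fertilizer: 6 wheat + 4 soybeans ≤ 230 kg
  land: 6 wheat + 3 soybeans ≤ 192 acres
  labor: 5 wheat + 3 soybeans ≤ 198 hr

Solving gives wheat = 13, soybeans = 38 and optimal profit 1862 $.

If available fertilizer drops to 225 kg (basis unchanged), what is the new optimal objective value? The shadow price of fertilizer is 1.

Δb = -5, so new z* = 1862 + (1)·(-5) = 1862 − 5 = 1857.

1857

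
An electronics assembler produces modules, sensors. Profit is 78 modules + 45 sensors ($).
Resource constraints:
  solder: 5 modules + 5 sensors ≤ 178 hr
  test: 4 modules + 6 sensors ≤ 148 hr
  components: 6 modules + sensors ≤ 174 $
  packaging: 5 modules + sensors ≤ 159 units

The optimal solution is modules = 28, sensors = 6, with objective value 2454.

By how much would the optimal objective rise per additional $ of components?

Check each constraint at x*: solder 170/178 (slack 8); test 148/148 (tight); components 174/174 (tight); packaging 146/159 (slack 13).
By complementary slackness, y = 0 for the non-binding constraints.
From A_Bᵀ y = c: 4·y_test + 6·y_components = 78; 6·y_test + 1·y_components = 45.
This yields shadow prices y_test = 6, y_components = 9.
Shadow price of components = 9.

9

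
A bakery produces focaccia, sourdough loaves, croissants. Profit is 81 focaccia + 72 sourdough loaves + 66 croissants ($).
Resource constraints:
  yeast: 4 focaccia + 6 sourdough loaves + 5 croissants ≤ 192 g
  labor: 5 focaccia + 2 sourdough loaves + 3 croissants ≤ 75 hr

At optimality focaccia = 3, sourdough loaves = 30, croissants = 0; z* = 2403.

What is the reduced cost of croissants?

Check each constraint at x*: yeast 192/192 (tight); labor 75/75 (tight).
The binding rows give the dual system: 4·y_yeast + 5·y_labor = 81 and 6·y_yeast + 2·y_labor = 72.
→ y_yeast = 9 and y_labor = 9.
Reduced cost of croissants: c₃ − yᵀa₃ = 66 − (9·5 + 9·3) = 66 − 72 = -6.

-6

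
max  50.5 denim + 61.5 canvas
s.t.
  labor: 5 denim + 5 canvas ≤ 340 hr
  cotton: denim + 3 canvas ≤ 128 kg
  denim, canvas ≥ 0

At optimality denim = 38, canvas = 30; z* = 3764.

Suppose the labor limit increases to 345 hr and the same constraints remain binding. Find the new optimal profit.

3809

Both labor and cotton are binding at x*.
Dual feasibility on the basic columns requires 5·y_labor + 1·y_cotton = 50.5, 5·y_labor + 3·y_cotton = 61.5.
Solving: y_labor = 9, y_cotton = 5.5.
Δz = y_labor·Δb = 9 × (5) = 45, so new z* = 3764 + 45 = 3809.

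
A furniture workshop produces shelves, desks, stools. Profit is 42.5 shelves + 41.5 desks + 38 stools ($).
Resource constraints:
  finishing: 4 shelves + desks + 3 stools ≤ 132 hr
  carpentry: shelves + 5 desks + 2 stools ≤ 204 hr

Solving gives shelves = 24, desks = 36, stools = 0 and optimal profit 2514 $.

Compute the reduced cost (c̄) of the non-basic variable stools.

Both finishing and carpentry are binding at x*.
The binding rows give the dual system: 4·y_finishing + 1·y_carpentry = 42.5 and 1·y_finishing + 5·y_carpentry = 41.5.
This yields shadow prices y_finishing = 9, y_carpentry = 6.5.
Reduced cost of stools: c₃ − yᵀa₃ = 38 − (9·3 + 6.5·2) = 38 − 40 = -2.

-2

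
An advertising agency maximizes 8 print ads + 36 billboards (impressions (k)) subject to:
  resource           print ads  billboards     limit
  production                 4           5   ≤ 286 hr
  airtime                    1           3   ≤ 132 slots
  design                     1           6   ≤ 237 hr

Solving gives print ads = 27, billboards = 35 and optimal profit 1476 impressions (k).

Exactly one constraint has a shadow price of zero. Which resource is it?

production: 283/286 (slack 3)
airtime: 132/132 (binding)
design: 237/237 (binding)
By complementary slackness, a constraint with positive slack has shadow price 0 → production.

production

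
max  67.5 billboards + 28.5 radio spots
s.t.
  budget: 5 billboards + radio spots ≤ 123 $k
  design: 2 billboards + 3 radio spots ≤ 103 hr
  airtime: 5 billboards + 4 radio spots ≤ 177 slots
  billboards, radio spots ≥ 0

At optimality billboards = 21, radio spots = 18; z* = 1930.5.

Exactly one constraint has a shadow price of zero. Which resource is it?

budget: 123/123 (binding)
design: 96/103 (slack 7)
airtime: 177/177 (binding)
By complementary slackness, a constraint with positive slack has shadow price 0 → design.

design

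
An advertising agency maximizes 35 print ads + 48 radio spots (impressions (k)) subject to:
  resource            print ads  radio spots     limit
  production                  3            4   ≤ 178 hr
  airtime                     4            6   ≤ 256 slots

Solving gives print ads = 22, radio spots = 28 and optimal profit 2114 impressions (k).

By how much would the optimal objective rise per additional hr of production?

Both production and airtime are binding at x*.
Dual feasibility on the basic columns requires 3·y_production + 4·y_airtime = 35, 4·y_production + 6·y_airtime = 48.
This yields shadow prices y_production = 9, y_airtime = 2.
Shadow price of production = 9.

9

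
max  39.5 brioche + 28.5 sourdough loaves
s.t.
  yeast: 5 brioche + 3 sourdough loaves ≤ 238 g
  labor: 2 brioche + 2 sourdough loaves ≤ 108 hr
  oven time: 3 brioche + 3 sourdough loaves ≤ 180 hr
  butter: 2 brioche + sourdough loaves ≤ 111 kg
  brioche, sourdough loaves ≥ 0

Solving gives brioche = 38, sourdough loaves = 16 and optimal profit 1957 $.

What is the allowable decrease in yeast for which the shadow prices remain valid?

76

Binding constraints: yeast, labor. The basis is B = [[5,3],[2,2]] with det 4.
Per unit decrease in yeast, x* moves by d = (-0.5, 0.5).
The basis stays optimal until brioche reaches 0; allowable decrease = 76 g.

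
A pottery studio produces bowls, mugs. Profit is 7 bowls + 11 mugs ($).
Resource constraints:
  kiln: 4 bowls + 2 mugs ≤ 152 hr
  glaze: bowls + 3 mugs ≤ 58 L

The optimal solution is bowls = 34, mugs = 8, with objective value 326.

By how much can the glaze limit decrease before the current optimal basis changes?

20

Binding constraints: kiln, glaze. The basis is B = [[4,2],[1,3]] with det 10.
Per unit decrease in glaze, x* moves by d = (0.2, -0.4).
The basis stays optimal until mugs reaches 0; allowable decrease = 20 L.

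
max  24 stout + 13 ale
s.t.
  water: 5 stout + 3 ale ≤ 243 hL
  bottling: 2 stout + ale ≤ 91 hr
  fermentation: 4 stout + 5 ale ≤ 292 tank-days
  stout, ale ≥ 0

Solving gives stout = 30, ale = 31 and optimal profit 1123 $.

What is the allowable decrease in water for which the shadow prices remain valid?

15.5

Binding constraints: water, bottling. The basis is B = [[5,3],[2,1]] with det -1.
Per unit decrease in water, x* moves by d = (1, -2).
The basis stays optimal until ale reaches 0; allowable decrease = 15.5 hL.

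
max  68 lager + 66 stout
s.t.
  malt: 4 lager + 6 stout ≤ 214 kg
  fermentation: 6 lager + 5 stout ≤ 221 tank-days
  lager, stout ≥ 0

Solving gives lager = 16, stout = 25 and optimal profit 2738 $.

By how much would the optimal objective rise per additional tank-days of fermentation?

9

Both malt and fermentation are binding at x*.
Dual feasibility on the basic columns requires 4·y_malt + 6·y_fermentation = 68, 6·y_malt + 5·y_fermentation = 66.
Solving: y_malt = 3.5, y_fermentation = 9.
Shadow price of fermentation = 9.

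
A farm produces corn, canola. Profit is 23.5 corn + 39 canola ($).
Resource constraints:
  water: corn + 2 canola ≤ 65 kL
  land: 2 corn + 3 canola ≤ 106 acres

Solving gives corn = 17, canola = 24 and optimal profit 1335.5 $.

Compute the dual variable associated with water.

7.5

At the optimum: water uses 65 of 65 (binding); land uses 106 of 106 (binding).
Dual feasibility on the basic columns requires 1·y_water + 2·y_land = 23.5, 2·y_water + 3·y_land = 39.
→ y_water = 7.5 and y_land = 8.
Shadow price of water = 7.5.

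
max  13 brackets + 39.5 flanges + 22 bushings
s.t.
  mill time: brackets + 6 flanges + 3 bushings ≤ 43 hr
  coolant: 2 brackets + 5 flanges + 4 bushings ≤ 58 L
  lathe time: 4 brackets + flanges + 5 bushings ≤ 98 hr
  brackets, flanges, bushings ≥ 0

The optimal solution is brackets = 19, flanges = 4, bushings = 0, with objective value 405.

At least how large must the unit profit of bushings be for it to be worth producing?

At the optimum: mill time uses 43 of 43 (binding); coolant uses 58 of 58 (binding); lathe time uses 80 of 98 (slack = 18).
Slack constraints have shadow price 0 (complementary slackness).
From A_Bᵀ y = c: 1·y_mill time + 2·y_coolant = 13; 6·y_mill time + 5·y_coolant = 39.5.
This yields shadow prices y_mill time = 2, y_coolant = 5.5.
bushings enters the basis when its profit ≥ yᵀa₃ = 2·3 + 5.5·4 = 28.

28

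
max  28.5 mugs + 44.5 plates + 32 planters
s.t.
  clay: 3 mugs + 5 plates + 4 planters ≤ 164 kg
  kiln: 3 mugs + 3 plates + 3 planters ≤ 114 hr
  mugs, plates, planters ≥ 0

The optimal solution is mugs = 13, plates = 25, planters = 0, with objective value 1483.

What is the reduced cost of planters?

At the optimum: clay uses 164 of 164 (binding); kiln uses 114 of 114 (binding).
The binding rows give the dual system: 3·y_clay + 3·y_kiln = 28.5 and 5·y_clay + 3·y_kiln = 44.5.
This yields shadow prices y_clay = 8, y_kiln = 1.5.
Reduced cost of planters: c₃ − yᵀa₃ = 32 − (8·4 + 1.5·3) = 32 − 36.5 = -4.5.

-4.5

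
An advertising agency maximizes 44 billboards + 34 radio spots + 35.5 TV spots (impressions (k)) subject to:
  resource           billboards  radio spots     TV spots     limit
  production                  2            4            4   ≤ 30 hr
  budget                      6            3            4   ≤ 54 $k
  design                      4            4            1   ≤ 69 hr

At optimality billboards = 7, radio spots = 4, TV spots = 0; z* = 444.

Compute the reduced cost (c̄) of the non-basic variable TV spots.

-4.5

At the optimum: production uses 30 of 30 (binding); budget uses 54 of 54 (binding); design uses 44 of 69 (slack = 25).
Slack constraints have shadow price 0 (complementary slackness).
Dual feasibility on the basic columns requires 2·y_production + 6·y_budget = 44, 4·y_production + 3·y_budget = 34.
This yields shadow prices y_production = 4, y_budget = 6.
Reduced cost of TV spots: c₃ − yᵀa₃ = 35.5 − (4·4 + 6·4) = 35.5 − 40 = -4.5.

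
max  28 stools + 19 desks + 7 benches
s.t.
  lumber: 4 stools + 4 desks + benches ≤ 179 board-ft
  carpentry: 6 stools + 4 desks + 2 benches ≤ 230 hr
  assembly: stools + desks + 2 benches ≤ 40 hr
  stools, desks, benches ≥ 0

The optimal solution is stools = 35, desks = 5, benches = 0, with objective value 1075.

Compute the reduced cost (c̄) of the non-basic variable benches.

Binding: carpentry and assembly. Non-binding: lumber (19 unused).
Since lumber is not tight, its dual is 0.
Dual feasibility on the basic columns requires 6·y_carpentry + 1·y_assembly = 28, 4·y_carpentry + 1·y_assembly = 19.
Solving: y_carpentry = 4.5, y_assembly = 1.
Reduced cost of benches: c₃ − yᵀa₃ = 7 − (4.5·2 + 1·2) = 7 − 11 = -4.

-4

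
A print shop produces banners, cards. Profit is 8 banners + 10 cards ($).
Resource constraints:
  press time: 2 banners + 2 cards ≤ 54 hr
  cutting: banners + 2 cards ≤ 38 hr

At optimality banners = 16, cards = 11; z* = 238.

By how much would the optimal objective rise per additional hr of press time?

3

Check each constraint at x*: press time 54/54 (tight); cutting 38/38 (tight).
Dual feasibility on the basic columns requires 2·y_press time + 1·y_cutting = 8, 2·y_press time + 2·y_cutting = 10.
Solving: y_press time = 3, y_cutting = 2.
Shadow price of press time = 3.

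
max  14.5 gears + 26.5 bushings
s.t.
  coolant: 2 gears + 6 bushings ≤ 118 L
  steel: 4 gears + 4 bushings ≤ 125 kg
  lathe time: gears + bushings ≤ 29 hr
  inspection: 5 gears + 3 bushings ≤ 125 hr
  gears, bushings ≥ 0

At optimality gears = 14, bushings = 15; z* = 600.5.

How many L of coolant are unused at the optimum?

0

coolant used = 2·14 + 6·15 = 118; slack = 118 − 118 = 0.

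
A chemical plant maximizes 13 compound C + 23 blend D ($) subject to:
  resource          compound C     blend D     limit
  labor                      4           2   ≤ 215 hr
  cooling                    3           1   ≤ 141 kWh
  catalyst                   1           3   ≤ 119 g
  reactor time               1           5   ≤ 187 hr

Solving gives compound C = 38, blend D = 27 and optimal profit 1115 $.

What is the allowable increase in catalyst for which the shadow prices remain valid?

Binding constraints: cooling, catalyst. The basis is B = [[3,1],[1,3]] with det 8.
Per unit increase in catalyst, x* moves by d = (-0.125, 0.375).
The basis stays optimal until reactor time becomes binding; allowable increase = 8 g.

8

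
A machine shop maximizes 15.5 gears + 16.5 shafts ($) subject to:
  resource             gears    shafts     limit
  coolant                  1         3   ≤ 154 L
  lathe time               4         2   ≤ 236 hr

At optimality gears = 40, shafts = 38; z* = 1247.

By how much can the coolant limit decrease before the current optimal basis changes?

95

Binding constraints: coolant, lathe time. The basis is B = [[1,3],[4,2]] with det -10.
Per unit decrease in coolant, x* moves by d = (0.2, -0.4).
The basis stays optimal until shafts reaches 0; allowable decrease = 95 L.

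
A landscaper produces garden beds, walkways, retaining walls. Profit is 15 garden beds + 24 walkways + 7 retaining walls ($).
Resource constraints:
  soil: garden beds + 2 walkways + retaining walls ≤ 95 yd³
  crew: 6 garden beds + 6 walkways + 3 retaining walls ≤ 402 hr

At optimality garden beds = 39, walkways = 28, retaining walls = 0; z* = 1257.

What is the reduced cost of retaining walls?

Both soil and crew are binding at x*.
Dual feasibility on the basic columns requires 1·y_soil + 6·y_crew = 15, 2·y_soil + 6·y_crew = 24.
This yields shadow prices y_soil = 9, y_crew = 1.
Reduced cost of retaining walls: c₃ − yᵀa₃ = 7 − (9·1 + 1·3) = 7 − 12 = -5.

-5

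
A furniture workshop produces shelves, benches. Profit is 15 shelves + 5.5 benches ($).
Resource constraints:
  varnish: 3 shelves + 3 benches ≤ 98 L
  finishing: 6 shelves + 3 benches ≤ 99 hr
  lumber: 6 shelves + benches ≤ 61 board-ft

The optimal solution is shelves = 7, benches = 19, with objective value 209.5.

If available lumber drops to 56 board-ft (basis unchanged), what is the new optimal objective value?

204.5

Check each constraint at x*: varnish 78/98 (slack 20); finishing 99/99 (tight); lumber 61/61 (tight).
By complementary slackness, y = 0 for the non-binding constraint.
From A_Bᵀ y = c: 6·y_finishing + 6·y_lumber = 15; 3·y_finishing + 1·y_lumber = 5.5.
→ y_finishing = 1.5 and y_lumber = 1.
Δz = y_lumber·Δb = 1 × (-5) = -5, so new z* = 209.5 − 5 = 204.5.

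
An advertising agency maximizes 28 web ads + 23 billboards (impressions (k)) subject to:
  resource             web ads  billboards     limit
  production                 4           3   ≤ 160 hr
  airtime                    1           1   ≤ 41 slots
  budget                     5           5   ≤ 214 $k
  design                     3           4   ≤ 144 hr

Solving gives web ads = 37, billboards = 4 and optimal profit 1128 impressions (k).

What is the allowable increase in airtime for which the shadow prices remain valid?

1.8

Binding constraints: production, airtime. The basis is B = [[4,3],[1,1]] with det 1.
Per unit increase in airtime, x* moves by d = (-3, 4).
The basis stays optimal until budget becomes binding; allowable increase = 1.8 slots.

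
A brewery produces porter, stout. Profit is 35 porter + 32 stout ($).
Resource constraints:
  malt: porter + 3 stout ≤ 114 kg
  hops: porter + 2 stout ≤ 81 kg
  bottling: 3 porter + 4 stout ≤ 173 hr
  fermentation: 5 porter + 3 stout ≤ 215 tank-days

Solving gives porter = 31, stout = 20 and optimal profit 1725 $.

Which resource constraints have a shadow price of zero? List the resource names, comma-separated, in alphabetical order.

malt: 91/114 (slack 23)
hops: 71/81 (slack 10)
bottling: 173/173 (binding)
fermentation: 215/215 (binding)
By complementary slackness, a constraint with positive slack has shadow price 0 → hops, malt.

hops, malt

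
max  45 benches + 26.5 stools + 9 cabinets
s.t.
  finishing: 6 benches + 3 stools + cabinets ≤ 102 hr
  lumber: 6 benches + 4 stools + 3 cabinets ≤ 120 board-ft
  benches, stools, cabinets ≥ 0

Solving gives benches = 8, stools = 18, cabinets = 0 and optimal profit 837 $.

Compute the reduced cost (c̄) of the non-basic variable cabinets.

-6.5

Check each constraint at x*: finishing 102/102 (tight); lumber 120/120 (tight).
The binding rows give the dual system: 6·y_finishing + 6·y_lumber = 45 and 3·y_finishing + 4·y_lumber = 26.5.
This yields shadow prices y_finishing = 3.5, y_lumber = 4.
Reduced cost of cabinets: c₃ − yᵀa₃ = 9 − (3.5·1 + 4·3) = 9 − 15.5 = -6.5.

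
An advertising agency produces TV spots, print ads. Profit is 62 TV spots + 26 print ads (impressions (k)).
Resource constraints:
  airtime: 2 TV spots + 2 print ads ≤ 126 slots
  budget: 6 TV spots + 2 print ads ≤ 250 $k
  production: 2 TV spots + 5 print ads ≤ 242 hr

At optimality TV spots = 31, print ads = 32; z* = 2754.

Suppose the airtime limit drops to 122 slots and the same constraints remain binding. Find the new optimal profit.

2738

Check each constraint at x*: airtime 126/126 (tight); budget 250/250 (tight); production 222/242 (slack 20).
Slack constraints have shadow price 0 (complementary slackness).
From A_Bᵀ y = c: 2·y_airtime + 6·y_budget = 62; 2·y_airtime + 2·y_budget = 26.
Solving: y_airtime = 4, y_budget = 9.
Δz = y_airtime·Δb = 4 × (-4) = -16, so new z* = 2754 − 16 = 2738.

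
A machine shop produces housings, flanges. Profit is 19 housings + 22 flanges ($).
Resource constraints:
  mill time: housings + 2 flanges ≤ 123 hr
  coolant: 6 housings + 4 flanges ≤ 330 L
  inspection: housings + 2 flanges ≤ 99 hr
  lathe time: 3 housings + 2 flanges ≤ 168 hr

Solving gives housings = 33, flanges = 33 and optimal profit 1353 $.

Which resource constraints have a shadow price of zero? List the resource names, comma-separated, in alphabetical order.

mill time: 99/123 (slack 24)
coolant: 330/330 (binding)
inspection: 99/99 (binding)
lathe time: 165/168 (slack 3)
By complementary slackness, a constraint with positive slack has shadow price 0 → lathe time, mill time.

lathe time, mill time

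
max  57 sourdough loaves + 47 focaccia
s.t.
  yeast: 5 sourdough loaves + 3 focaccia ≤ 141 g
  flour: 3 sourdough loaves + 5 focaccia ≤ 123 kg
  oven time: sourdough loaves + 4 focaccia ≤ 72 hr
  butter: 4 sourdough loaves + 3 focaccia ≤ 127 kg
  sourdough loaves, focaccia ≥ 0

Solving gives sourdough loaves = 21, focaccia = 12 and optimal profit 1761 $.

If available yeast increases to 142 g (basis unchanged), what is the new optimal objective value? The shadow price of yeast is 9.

Δb = 1, so new z* = 1761 + (9)·(1) = 1761 + 9 = 1770.

1770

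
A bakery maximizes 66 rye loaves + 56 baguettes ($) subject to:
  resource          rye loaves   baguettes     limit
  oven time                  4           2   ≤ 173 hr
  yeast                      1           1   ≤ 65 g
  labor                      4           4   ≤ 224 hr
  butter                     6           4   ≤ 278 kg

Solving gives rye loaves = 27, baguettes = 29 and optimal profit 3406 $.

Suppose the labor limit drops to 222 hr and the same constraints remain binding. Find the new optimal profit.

At the optimum: oven time uses 166 of 173 (slack = 7); yeast uses 56 of 65 (slack = 9); labor uses 224 of 224 (binding); butter uses 278 of 278 (binding).
Slack constraints have shadow price 0 (complementary slackness).
The binding rows give the dual system: 4·y_labor + 6·y_butter = 66 and 4·y_labor + 4·y_butter = 56.
→ y_labor = 9 and y_butter = 5.
Δz = y_labor·Δb = 9 × (-2) = -18, so new z* = 3406 − 18 = 3388.

3388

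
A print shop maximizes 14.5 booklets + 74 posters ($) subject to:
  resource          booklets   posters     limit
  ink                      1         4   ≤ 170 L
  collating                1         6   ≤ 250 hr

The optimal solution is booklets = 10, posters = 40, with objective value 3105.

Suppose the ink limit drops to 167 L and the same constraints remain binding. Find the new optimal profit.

3085.5

Check each constraint at x*: ink 170/170 (tight); collating 250/250 (tight).
From A_Bᵀ y = c: 1·y_ink + 1·y_collating = 14.5; 4·y_ink + 6·y_collating = 74.
Solving: y_ink = 6.5, y_collating = 8.
Δz = y_ink·Δb = 6.5 × (-3) = -19.5, so new z* = 3105 − 19.5 = 3085.5.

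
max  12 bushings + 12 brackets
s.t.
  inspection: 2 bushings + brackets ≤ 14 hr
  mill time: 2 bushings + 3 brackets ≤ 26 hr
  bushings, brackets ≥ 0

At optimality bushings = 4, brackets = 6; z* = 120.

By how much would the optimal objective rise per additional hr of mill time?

Both inspection and mill time are binding at x*.
Dual feasibility on the basic columns requires 2·y_inspection + 2·y_mill time = 12, 1·y_inspection + 3·y_mill time = 12.
This yields shadow prices y_inspection = 3, y_mill time = 3.
Shadow price of mill time = 3.

3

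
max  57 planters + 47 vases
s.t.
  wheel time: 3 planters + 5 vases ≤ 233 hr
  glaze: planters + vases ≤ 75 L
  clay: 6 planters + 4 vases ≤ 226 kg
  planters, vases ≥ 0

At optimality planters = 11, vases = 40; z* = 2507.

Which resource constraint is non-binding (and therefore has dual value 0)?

glaze

wheel time: 233/233 (binding)
glaze: 51/75 (slack 24)
clay: 226/226 (binding)
By complementary slackness, a constraint with positive slack has shadow price 0 → glaze.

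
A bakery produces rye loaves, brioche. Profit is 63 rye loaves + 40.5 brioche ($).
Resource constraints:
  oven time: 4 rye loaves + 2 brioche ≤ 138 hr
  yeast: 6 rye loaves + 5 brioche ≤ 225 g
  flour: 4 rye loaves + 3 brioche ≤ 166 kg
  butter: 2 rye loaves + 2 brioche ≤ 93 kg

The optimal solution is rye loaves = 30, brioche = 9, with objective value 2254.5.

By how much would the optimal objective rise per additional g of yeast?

4.5

Check each constraint at x*: oven time 138/138 (tight); yeast 225/225 (tight); flour 147/166 (slack 19); butter 78/93 (slack 15).
By complementary slackness, y = 0 for the non-binding constraints.
Dual feasibility on the basic columns requires 4·y_oven time + 6·y_yeast = 63, 2·y_oven time + 5·y_yeast = 40.5.
This yields shadow prices y_oven time = 9, y_yeast = 4.5.
Shadow price of yeast = 4.5.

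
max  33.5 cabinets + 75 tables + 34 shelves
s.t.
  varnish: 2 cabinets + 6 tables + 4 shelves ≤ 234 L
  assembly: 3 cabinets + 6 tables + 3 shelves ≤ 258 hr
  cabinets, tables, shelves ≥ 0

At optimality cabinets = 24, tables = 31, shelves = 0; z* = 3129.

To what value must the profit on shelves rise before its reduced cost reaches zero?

At the optimum: varnish uses 234 of 234 (binding); assembly uses 258 of 258 (binding).
The binding rows give the dual system: 2·y_varnish + 3·y_assembly = 33.5 and 6·y_varnish + 6·y_assembly = 75.
Solving: y_varnish = 4, y_assembly = 8.5.
shelves enters the basis when its profit ≥ yᵀa₃ = 4·4 + 8.5·3 = 41.5.

41.5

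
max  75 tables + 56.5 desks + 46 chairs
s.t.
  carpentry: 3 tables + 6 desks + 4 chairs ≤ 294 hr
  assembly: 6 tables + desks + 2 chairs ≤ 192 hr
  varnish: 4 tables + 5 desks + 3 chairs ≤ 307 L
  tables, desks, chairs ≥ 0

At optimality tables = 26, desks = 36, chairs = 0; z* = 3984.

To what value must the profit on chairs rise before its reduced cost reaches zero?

49

Binding: carpentry and assembly. Non-binding: varnish (23 unused).
By complementary slackness, y = 0 for the non-binding constraint.
The binding rows give the dual system: 3·y_carpentry + 6·y_assembly = 75 and 6·y_carpentry + 1·y_assembly = 56.5.
→ y_carpentry = 8 and y_assembly = 8.5.
chairs enters the basis when its profit ≥ yᵀa₃ = 8·4 + 8.5·2 = 49.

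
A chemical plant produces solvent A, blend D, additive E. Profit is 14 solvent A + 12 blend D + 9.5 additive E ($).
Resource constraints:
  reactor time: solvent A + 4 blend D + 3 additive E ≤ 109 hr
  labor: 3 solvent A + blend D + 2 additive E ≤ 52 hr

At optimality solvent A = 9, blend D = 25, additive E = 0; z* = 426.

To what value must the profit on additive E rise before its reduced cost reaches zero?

14

Check each constraint at x*: reactor time 109/109 (tight); labor 52/52 (tight).
From A_Bᵀ y = c: 1·y_reactor time + 3·y_labor = 14; 4·y_reactor time + 1·y_labor = 12.
→ y_reactor time = 2 and y_labor = 4.
additive E enters the basis when its profit ≥ yᵀa₃ = 2·3 + 4·2 = 14.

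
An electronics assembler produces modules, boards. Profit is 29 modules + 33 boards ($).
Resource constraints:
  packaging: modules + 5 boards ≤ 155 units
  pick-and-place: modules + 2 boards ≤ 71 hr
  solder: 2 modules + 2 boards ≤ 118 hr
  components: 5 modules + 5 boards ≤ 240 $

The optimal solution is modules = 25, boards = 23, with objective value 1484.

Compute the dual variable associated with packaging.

Check each constraint at x*: packaging 140/155 (slack 15); pick-and-place 71/71 (tight); solder 96/118 (slack 22); components 240/240 (tight).
Since packaging, solder are not tight, their duals are 0.
From A_Bᵀ y = c: 1·y_pick-and-place + 5·y_components = 29; 2·y_pick-and-place + 5·y_components = 33.
This yields shadow prices y_pick-and-place = 4, y_components = 5.
Shadow price of packaging = 0.

0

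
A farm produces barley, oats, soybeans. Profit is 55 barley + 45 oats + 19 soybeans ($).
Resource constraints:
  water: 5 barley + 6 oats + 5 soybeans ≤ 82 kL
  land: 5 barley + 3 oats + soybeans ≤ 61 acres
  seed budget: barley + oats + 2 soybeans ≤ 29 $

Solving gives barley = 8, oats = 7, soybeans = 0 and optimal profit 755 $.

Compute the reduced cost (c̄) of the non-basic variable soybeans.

-8

Check each constraint at x*: water 82/82 (tight); land 61/61 (tight); seed budget 15/29 (slack 14).
By complementary slackness, y = 0 for the non-binding constraint.
The binding rows give the dual system: 5·y_water + 5·y_land = 55 and 6·y_water + 3·y_land = 45.
This yields shadow prices y_water = 4, y_land = 7.
Reduced cost of soybeans: c₃ − yᵀa₃ = 19 − (4·5 + 7·1) = 19 − 27 = -8.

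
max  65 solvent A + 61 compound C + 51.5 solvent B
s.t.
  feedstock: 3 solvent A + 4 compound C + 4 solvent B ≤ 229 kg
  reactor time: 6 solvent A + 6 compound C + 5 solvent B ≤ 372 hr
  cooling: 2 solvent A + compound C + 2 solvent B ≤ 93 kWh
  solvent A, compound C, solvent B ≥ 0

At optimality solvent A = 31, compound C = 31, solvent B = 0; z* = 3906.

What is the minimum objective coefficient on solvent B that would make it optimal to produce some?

55.5

At the optimum: feedstock uses 217 of 229 (slack = 12); reactor time uses 372 of 372 (binding); cooling uses 93 of 93 (binding).
By complementary slackness, y = 0 for the non-binding constraint.
Dual feasibility on the basic columns requires 6·y_reactor time + 2·y_cooling = 65, 6·y_reactor time + 1·y_cooling = 61.
Solving: y_reactor time = 9.5, y_cooling = 4.
solvent B enters the basis when its profit ≥ yᵀa₃ = 9.5·5 + 4·2 = 55.5.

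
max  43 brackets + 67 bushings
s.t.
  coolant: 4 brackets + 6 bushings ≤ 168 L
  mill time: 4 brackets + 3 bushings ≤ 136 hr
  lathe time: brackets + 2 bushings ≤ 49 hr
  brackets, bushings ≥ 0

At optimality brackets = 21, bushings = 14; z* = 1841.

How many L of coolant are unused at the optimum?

0

coolant used = 4·21 + 6·14 = 168; slack = 168 − 168 = 0.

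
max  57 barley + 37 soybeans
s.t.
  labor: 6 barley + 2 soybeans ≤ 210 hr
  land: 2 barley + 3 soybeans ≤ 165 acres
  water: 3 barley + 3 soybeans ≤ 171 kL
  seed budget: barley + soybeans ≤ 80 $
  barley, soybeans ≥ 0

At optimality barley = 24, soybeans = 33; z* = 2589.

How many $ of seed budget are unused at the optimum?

seed budget used = 1·24 + 1·33 = 57; slack = 80 − 57 = 23.

23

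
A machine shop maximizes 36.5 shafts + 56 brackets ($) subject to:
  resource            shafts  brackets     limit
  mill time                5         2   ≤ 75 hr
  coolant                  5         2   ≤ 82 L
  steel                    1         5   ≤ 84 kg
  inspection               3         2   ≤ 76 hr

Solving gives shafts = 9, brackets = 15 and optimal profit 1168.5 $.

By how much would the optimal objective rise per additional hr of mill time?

5.5

Check each constraint at x*: mill time 75/75 (tight); coolant 75/82 (slack 7); steel 84/84 (tight); inspection 57/76 (slack 19).
By complementary slackness, y = 0 for the non-binding constraints.
The binding rows give the dual system: 5·y_mill time + 1·y_steel = 36.5 and 2·y_mill time + 5·y_steel = 56.
→ y_mill time = 5.5 and y_steel = 9.
Shadow price of mill time = 5.5.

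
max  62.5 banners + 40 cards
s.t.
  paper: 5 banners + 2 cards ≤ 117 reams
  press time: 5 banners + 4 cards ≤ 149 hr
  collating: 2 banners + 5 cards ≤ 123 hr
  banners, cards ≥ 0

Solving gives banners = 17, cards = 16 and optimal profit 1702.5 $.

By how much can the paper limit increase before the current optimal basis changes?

32

Binding constraints: paper, press time. The basis is B = [[5,2],[5,4]] with det 10.
Per unit increase in paper, x* moves by d = (0.4, -0.5).
The basis stays optimal until cards reaches 0; allowable increase = 32 reams.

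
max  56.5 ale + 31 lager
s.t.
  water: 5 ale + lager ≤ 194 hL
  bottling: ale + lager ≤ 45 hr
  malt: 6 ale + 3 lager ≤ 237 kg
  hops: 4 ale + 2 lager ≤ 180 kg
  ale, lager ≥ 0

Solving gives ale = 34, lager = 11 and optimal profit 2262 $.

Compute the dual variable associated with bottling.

5.5

At the optimum: water uses 181 of 194 (slack = 13); bottling uses 45 of 45 (binding); malt uses 237 of 237 (binding); hops uses 158 of 180 (slack = 22).
Slack constraints have shadow price 0 (complementary slackness).
The binding rows give the dual system: 1·y_bottling + 6·y_malt = 56.5 and 1·y_bottling + 3·y_malt = 31.
→ y_bottling = 5.5 and y_malt = 8.5.
Shadow price of bottling = 5.5.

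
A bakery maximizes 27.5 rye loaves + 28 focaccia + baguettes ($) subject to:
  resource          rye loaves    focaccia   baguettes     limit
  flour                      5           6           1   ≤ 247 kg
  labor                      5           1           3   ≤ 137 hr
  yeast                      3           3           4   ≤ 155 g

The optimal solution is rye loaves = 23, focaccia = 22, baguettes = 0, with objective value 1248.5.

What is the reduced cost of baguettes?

Binding: flour and labor. Non-binding: yeast (20 unused).
By complementary slackness, y = 0 for the non-binding constraint.
The binding rows give the dual system: 5·y_flour + 5·y_labor = 27.5 and 6·y_flour + 1·y_labor = 28.
→ y_flour = 4.5 and y_labor = 1.
Reduced cost of baguettes: c₃ − yᵀa₃ = 1 − (4.5·1 + 1·3) = 1 − 7.5 = -6.5.

-6.5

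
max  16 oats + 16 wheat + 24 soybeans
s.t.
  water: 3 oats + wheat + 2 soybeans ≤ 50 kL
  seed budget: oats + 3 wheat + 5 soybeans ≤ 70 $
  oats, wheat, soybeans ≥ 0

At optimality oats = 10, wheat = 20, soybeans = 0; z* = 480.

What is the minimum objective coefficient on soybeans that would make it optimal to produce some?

At the optimum: water uses 50 of 50 (binding); seed budget uses 70 of 70 (binding).
Dual feasibility on the basic columns requires 3·y_water + 1·y_seed budget = 16, 1·y_water + 3·y_seed budget = 16.
Solving: y_water = 4, y_seed budget = 4.
soybeans enters the basis when its profit ≥ yᵀa₃ = 4·2 + 4·5 = 28.

28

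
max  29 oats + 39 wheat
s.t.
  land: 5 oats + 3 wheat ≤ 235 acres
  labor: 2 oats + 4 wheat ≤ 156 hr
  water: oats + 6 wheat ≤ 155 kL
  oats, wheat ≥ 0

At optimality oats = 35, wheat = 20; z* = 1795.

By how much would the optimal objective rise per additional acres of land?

Binding: land and water. Non-binding: labor (6 unused).
Slack constraints have shadow price 0 (complementary slackness).
From A_Bᵀ y = c: 5·y_land + 1·y_water = 29; 3·y_land + 6·y_water = 39.
→ y_land = 5 and y_water = 4.
Shadow price of land = 5.

5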